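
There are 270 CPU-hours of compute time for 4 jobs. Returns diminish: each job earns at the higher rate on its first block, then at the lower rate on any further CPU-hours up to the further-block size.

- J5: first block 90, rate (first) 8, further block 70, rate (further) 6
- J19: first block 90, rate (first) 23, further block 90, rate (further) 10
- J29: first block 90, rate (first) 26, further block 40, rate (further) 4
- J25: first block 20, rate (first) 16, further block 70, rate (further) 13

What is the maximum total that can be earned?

5640

Order all 8 blocks by rate: J29/T1 26 > J19/T1 23 > J25/T1 16 > J25/T2 13 > J19/T2 10 > J5/T1 8 > J5/T2 6 > J29/T2 4.
J29/T1 (26): +90 → 180 left.
Fill J19 T1 block (90 at 23) → 90 left.
J25 T1 at 16: fill all 20 → 70 left.
Fill J25 T2 block (70 at 13) → 0 left.
Total = 26×90 + 23×90 + 16×20 + 13×70 = 5640.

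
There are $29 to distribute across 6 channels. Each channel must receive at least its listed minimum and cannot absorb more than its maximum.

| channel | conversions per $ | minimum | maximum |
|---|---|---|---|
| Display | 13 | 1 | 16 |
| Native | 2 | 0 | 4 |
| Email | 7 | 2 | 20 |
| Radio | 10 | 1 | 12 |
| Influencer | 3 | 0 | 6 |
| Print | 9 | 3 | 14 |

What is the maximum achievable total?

329

Meeting every minimum uses 1+0+2+1+0+3 = 7 $, leaving 22.
Order the channels by conversions per $: Display 13 > Radio 10 > Print 9 > Email 7 > Influencer 3 > Native 2.
Display takes 15 more to reach its cap of 16 ; 7 left.
Only 7 left; Radio takes them to reach 8.
Total = 13×16 + 7×2 + 10×8 + 9×3 = 329.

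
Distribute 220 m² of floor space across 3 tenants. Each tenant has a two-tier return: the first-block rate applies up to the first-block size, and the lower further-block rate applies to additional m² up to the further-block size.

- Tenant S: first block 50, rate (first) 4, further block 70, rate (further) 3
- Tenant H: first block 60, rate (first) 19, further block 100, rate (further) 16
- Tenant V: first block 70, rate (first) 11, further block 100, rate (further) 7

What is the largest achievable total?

Rank every tier by rate: Tenant H/first 19 > Tenant H/second 16 > Tenant V/first 11 > Tenant V/second 7 > Tenant S/first 4 > Tenant S/second 3.
Tenant H/first (19): +60 ; 160 left.
Tenant H/second (16): +100 ; 60 left.
Tenant V/first: +60 of 70 at 11; pool empty.
Total = 19×60 + 16×100 + 11×60 = 3400.

3400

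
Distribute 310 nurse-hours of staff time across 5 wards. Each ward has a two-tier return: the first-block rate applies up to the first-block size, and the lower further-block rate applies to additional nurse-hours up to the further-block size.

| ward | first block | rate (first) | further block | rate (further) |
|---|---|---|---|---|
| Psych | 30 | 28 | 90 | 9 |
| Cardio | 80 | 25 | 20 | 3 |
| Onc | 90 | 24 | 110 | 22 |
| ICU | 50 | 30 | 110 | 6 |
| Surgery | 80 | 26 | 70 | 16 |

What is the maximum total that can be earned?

Order all 10 blocks by rate: ICU/first 30 > Psych/first 28 > Surgery/first 26 > Cardio/first 25 > Onc/first 24 > Onc/second 22 > Surgery/second 16 > Psych/second 9 > ICU/second 6 > Cardio/second 3.
ICU/first (30): +50 ; 260 left.
Psych/first (28): +30 ; 230 left.
Fill Surgery first block (80 at 26) ; 150 left.
Fill Cardio first block (80 at 25) ; 70 left.
Onc/first: +70 of 90 at 24; pool empty.
Total = 30×50 + 28×30 + 26×80 + 25×80 + 24×70 = 8100.

8100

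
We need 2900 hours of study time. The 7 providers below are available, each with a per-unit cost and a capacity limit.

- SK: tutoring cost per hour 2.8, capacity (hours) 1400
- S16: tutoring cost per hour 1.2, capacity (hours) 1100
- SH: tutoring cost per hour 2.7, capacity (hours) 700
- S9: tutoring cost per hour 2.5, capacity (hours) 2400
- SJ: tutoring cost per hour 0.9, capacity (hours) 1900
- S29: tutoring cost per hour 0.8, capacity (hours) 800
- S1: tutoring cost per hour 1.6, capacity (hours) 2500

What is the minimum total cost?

Fill from the cheapest provider first.
S29 at 0.8: take all 800 hours — 2100 still needed.
Take 1900 from SJ at 0.9 — need 200 more.
Take 200 from S16 at 1.2 to finish.
S1, S9, SH, SK: unused.
Cost = 800×0.8 + 1900×0.9 + 200×1.2 = 2590.

2590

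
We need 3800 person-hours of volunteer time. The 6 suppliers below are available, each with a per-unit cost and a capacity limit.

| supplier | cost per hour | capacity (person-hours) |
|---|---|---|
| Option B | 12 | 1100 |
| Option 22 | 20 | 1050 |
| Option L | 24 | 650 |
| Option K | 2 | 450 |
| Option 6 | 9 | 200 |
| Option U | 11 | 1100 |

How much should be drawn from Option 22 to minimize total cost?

950

Fill from the cheapest supplier first.
Option K at 2: take all 450 person-hours → 3350 still needed.
Option 6 at 9: take all 200 person-hours → 3150 still needed.
Take 1100 from Option U at 11 → need 2050 more.
Option B (12): use full 1100 → 950 person-hours to go.
Option 22 at 20: take 950 of its 1050 → requirement met.
Option L: unused.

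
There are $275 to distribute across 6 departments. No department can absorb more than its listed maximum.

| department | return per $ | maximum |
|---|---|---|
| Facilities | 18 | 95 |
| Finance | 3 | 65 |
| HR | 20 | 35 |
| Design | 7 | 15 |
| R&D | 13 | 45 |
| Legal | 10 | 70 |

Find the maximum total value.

3845

Highest return per $ first: HR 20 > Facilities 18 > R&D 13 > Legal 10 > Design 7 > Finance 3.
HR takes 35 to reach its cap of 35 — 240 left.
Facilities takes 95 to reach its cap of 95 — 145 left.
Give R&D 45 to hit its cap of 45 — 100 left.
Legal takes 70 to reach its cap of 70 — 30 left.
Design: +15 to 15 (cap) — 15 left.
Finance: +15 (room for 65) → 15. Pool exhausted.
Total = 18×95 + 3×15 + 20×35 + 7×15 + 13×45 + 10×70 = 3845.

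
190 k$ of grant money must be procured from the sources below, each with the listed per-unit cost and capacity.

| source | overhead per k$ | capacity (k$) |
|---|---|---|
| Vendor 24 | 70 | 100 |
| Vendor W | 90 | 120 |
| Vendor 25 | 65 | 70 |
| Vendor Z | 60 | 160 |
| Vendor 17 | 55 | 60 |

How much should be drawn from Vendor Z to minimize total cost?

130

Fill from the cheapest source first.
Vendor 17 at 55: take all 60 k$ — 130 still needed.
Vendor Z (60): take the remaining 130 — done.
Vendor 25, Vendor 24, Vendor W: unused.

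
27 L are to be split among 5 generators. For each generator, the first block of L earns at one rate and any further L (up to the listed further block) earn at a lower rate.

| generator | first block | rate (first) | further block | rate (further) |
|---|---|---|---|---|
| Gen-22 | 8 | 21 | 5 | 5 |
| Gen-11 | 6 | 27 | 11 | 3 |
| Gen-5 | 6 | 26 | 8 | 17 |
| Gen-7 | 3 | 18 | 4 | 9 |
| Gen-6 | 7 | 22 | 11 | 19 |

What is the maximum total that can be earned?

640

Order all 10 blocks by rate: Gen-11/first 27 > Gen-5/first 26 > Gen-6/first 22 > Gen-22/first 21 > Gen-6/second 19 > Gen-7/first 18 > Gen-5/second 17 > Gen-7/second 9 > Gen-22/second 5 > Gen-11/second 3.
Fill Gen-11 first block (6 at 27) → 21 left.
Gen-5 first at 26: fill all 6 → 15 left.
Gen-6/first (22): +7 → 8 left.
Fill Gen-22 first block (8 at 21) → 0 left.
Total = 27×6 + 26×6 + 22×7 + 21×8 = 640.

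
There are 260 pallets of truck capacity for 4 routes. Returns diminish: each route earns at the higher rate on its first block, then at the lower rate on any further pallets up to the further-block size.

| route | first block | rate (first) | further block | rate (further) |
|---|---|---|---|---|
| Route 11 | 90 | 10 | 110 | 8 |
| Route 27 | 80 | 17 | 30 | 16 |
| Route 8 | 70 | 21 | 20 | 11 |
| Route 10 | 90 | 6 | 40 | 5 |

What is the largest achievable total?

4130

Rank every tier by rate: Route 8/tier1 21 > Route 27/tier1 17 > Route 27/tier2 16 > Route 8/tier2 11 > Route 11/tier1 10 > Route 11/tier2 8 > Route 10/tier1 6 > Route 10/tier2 5.
Route 8 tier1 at 21: fill all 70 → 190 left.
Route 27 tier1 at 17: fill all 80 → 110 left.
Fill Route 27 tier2 block (30 at 16) → 80 left.
Route 8 tier2 at 11: fill all 20 → 60 left.
Route 11 tier1 at 10: only 60 left, fill 60.
Total = 21×70 + 17×80 + 16×30 + 11×20 + 10×60 = 4130.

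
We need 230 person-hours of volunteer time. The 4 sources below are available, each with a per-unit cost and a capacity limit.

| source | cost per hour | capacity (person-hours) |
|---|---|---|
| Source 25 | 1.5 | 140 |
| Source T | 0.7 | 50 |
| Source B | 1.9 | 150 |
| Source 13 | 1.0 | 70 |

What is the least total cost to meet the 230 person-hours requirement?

Fill from the cheapest source first.
Source T (0.7): use full 50 — 180 person-hours to go.
Source 13 at 1.0: take all 70 person-hours — 110 still needed.
Source 25 (1.5): take the remaining 110 — done.
Source B: unused.
Cost = 50×0.7 + 70×1.0 + 110×1.5 = 270.

270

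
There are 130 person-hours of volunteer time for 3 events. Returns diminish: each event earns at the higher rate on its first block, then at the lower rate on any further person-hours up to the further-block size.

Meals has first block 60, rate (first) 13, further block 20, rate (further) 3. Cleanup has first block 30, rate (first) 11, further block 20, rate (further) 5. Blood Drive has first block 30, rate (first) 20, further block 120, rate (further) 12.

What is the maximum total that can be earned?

Order all 6 blocks by rate: Blood Drive/T1 20 > Meals/T1 13 > Blood Drive/T2 12 > Cleanup/T1 11 > Cleanup/T2 5 > Meals/T2 3.
Fill Blood Drive T1 block (30 at 20) — 100 left.
Meals T1 at 13: fill all 60 — 40 left.
Blood Drive/T2: +40 of 120 at 12; pool empty.
Total = 20×30 + 13×60 + 12×40 = 1860.

1860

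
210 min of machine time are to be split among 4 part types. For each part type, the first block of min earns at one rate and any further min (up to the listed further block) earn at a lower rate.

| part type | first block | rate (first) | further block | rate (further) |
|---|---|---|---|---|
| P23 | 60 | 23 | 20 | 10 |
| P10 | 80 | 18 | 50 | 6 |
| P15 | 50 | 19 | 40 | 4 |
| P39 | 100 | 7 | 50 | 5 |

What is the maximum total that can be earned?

Treat each block as its own option and order by rate: P23/first 23 > P15/first 19 > P10/first 18 > P23/second 10 > P39/first 7 > P10/second 6 > P39/second 5 > P15/second 4.
Fill P23 first block (60 at 23) — 150 left.
P15/first (19): +50 — 100 left.
Fill P10 first block (80 at 18) — 20 left.
P23/second (10): +20 — 0 left.
Total = 23×60 + 19×50 + 18×80 + 10×20 = 3970.

3970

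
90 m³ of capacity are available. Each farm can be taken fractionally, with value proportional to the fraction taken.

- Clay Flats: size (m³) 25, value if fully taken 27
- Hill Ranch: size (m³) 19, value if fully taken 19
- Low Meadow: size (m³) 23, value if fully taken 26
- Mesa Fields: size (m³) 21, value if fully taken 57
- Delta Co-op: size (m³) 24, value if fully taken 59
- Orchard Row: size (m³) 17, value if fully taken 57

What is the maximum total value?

204.4

Best value per unit of size first: Orchard Row 57/17≈3.35, Mesa Fields 57/21≈2.71, Delta Co-op 59/24≈2.46, Low Meadow 26/23≈1.13, Clay Flats 27/25≈1.08, Hill Ranch 19/19≈1.
Take all of Orchard Row (17 m³, value 57) → 73 m³ left.
Take all of Mesa Fields (21 m³, value 57) → 52 m³ left.
All 24 m³ of Delta Co-op fit (value 59) → 28 remain.
Take all of Low Meadow (23 m³, value 26) → 5 m³ left.
Fill the last 5 m³ with part of Clay Flats: 5/25 of it earns 5.4.
Total value = 204.4.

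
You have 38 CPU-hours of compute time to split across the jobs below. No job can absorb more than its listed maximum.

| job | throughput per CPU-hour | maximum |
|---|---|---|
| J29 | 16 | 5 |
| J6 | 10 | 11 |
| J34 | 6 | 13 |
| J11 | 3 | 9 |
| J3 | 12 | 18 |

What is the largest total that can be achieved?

430

Order the jobs by throughput per CPU-hour: J29 16 > J3 12 > J6 10 > J34 6 > J11 3.
Give J29 5 to hit its cap of 5 — 33 left.
J3: +18 to 18 (cap) — 15 left.
Give J6 11 to hit its cap of 11 — 4 left.
Only 4 left; J34 takes them to reach 4.
Total = 16×5 + 10×11 + 6×4 + 12×18 = 430.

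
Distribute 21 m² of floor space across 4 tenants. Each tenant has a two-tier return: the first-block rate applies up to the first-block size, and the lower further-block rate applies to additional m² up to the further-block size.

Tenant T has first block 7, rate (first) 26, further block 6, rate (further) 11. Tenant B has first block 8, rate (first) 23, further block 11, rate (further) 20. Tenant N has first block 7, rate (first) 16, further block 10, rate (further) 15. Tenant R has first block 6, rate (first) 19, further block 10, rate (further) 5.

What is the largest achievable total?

Treat each block as its own option and order by rate: Tenant T/tier1 26 > Tenant B/tier1 23 > Tenant B/tier2 20 > Tenant R/tier1 19 > Tenant N/tier1 16 > Tenant N/tier2 15 > Tenant T/tier2 11 > Tenant R/tier2 5.
Tenant T/tier1 (26): +7 — 14 left.
Tenant B tier1 at 23: fill all 8 — 6 left.
Tenant B tier2 at 20: only 6 left, fill 6.
Total = 26×7 + 23×8 + 20×6 = 486.

486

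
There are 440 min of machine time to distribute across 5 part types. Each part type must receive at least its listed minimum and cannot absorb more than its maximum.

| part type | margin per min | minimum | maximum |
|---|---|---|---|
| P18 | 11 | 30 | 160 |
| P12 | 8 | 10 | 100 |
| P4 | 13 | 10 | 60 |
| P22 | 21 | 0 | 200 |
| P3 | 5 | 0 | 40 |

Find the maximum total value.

6900

Meeting every minimum uses 30+10+10+0+0 = 50 min, leaving 390.
Rank by margin per min: P22 21 > P4 13 > P18 11 > P12 8 > P3 5.
Give P22 200 more to hit its cap of 200 ; 190 left.
P4 takes 50 more to reach its cap of 60 ; 140 left.
P18: +130 to 160 (cap) ; 10 left.
P12 has room for 90 more but only 10 remain, so it gets 20.
Total = 11×160 + 8×20 + 13×60 + 21×200 = 6900.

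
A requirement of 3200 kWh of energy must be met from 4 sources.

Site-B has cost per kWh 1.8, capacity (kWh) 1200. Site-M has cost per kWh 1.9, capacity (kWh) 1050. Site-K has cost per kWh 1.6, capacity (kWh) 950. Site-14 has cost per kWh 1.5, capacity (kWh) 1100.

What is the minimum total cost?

5240

Cheapest first:
Site-14 (1.5): use full 1100 → 2100 kWh to go.
Take 950 from Site-K at 1.6 → need 1150 more.
Site-B (1.8): take the remaining 1150 → done.
Site-M: unused.
Cost = 1100×1.5 + 950×1.6 + 1150×1.8 = 5240.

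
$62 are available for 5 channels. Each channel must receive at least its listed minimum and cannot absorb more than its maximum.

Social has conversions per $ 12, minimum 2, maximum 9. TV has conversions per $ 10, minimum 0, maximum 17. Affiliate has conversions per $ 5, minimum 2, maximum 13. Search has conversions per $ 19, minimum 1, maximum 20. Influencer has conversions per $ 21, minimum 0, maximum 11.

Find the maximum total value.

914

Meeting every minimum uses 2+0+2+1+0 = 5 $, leaving 57.
Highest conversions per $ first: Influencer 21 > Search 19 > Social 12 > TV 10 > Affiliate 5.
Influencer takes 11 more to reach its cap of 11 → 46 left.
Search: +19 to 20 (cap) → 27 left.
Social: +7 to 9 (cap) → 20 left.
Give TV 17 more to hit its cap of 17 → 3 left.
Only 3 left; Affiliate takes them to reach 5.
Total = 12×9 + 10×17 + 5×5 + 19×20 + 21×11 = 914.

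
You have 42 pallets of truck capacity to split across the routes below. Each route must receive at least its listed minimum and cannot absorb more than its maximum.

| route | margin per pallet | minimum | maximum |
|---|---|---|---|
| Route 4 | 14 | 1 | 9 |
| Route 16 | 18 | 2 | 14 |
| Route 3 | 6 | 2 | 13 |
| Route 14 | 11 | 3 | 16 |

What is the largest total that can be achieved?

Meeting every minimum uses 1+2+2+3 = 8 pallets, leaving 34.
Order the routes by margin per pallet: Route 16 18 > Route 4 14 > Route 14 11 > Route 3 6.
Route 16 takes 12 more to reach its cap of 14 ; 22 left.
Route 4: +8 to 9 (cap) ; 14 left.
Route 14 takes 13 more to reach its cap of 16 ; 1 left.
Route 3 has room for 11 more but only 1 remain, so it gets 3.
Total = 14×9 + 18×14 + 6×3 + 11×16 = 572.

572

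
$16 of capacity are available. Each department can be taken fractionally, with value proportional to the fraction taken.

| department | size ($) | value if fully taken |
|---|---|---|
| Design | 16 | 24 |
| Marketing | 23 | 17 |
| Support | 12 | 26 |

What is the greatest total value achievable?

Best value per unit of size first: Support 26/12≈2.17, Design 24/16≈1.5, Marketing 17/23≈0.739.
Take all of Support (12 $, value 26) → 4 $ left.
Only 4 $ remain; take 4/16 of Design for value 24×4/16 = 6.
Total value = 32.

32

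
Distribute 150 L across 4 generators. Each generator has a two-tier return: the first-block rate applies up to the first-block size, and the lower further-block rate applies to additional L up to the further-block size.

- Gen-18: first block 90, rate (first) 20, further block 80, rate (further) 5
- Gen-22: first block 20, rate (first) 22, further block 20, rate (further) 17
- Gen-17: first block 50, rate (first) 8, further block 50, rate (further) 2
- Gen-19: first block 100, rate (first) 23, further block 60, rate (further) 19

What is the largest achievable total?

3340

Order all 8 blocks by rate: Gen-19/T1 23 > Gen-22/T1 22 > Gen-18/T1 20 > Gen-19/T2 19 > Gen-22/T2 17 > Gen-17/T1 8 > Gen-18/T2 5 > Gen-17/T2 2.
Fill Gen-19 T1 block (100 at 23) — 50 left.
Gen-22 T1 at 22: fill all 20 — 30 left.
Gen-18 T1 at 20: only 30 left, fill 30.
Total = 23×100 + 22×20 + 20×30 = 3340.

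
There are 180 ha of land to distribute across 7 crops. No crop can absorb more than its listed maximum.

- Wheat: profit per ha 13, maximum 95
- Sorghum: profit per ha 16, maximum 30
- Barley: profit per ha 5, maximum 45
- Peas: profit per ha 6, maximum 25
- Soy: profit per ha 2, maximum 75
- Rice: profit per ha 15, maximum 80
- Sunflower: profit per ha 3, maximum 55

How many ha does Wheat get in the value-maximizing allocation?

70

Highest profit per ha first: Sorghum 16 > Rice 15 > Wheat 13 > Peas 6 > Barley 5 > Sunflower 3 > Soy 2.
Sorghum takes 30 to reach its cap of 30 — 150 left.
Rice: +80 to 80 (cap) — 70 left.
Wheat has room for 95 but only 70 remain, so it gets 70.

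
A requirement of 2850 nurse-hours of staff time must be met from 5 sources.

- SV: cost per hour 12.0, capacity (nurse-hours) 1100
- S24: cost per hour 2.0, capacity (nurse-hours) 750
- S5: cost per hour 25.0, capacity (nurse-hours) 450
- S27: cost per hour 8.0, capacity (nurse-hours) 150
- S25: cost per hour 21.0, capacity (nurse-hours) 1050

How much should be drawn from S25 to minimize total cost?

850

Cheapest first:
S24 at 2.0: take all 750 nurse-hours ; 2100 still needed.
S27 (8.0): use full 150 ; 1950 nurse-hours to go.
Take 1100 from SV at 12.0 ; need 850 more.
S25 (21.0): take the remaining 850 ; done.
S5: unused.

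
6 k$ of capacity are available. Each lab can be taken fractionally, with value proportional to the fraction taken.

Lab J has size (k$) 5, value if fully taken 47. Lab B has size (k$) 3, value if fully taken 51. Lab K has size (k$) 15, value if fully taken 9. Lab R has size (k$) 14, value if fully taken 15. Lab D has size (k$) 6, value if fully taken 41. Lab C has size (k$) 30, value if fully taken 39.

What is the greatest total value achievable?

Best value per unit of size first: Lab B 51/3≈17, Lab J 47/5≈9.4, Lab D 41/6≈6.83, Lab C 39/30≈1.3, Lab R 15/14≈1.07, Lab K 9/15≈0.6.
All 3 k$ of Lab B fit (value 51) → 3 remain.
Only 3 k$ remain; take 3/5 of Lab J for value 47×3/5 = 28.2.
Total value = 79.2.

79.2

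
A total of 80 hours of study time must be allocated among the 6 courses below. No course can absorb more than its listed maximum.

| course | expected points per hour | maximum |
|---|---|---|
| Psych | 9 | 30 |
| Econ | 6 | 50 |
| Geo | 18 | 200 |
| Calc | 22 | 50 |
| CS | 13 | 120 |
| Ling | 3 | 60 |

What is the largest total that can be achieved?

Rank by expected points per hour: Calc 22 > Geo 18 > CS 13 > Psych 9 > Econ 6 > Ling 3.
Calc takes 50 to reach its cap of 50 ; 30 left.
Geo has room for 200 but only 30 remain, so it gets 30.
Total = 18×30 + 22×50 = 1640.

1640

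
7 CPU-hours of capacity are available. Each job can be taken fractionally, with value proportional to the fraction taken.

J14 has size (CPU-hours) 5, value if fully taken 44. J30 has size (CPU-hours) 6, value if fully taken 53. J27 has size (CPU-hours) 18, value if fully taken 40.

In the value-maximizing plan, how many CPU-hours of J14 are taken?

Rank by value-to-size ratio: J30 53/6≈8.83, J14 44/5≈8.8, J27 40/18≈2.22.
Take all of J30 (6 CPU-hours, value 53) → 1 CPU-hours left.
Only 1 CPU-hours remain; take 1/5 of J14 for value 44×1/5 = 8.8.

1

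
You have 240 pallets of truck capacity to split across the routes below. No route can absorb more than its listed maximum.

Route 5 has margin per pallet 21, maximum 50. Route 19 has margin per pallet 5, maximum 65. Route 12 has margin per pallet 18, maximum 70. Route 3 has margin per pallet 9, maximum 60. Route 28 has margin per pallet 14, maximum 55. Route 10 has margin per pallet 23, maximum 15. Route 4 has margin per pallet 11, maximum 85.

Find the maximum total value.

Order the routes by margin per pallet: Route 10 23 > Route 5 21 > Route 12 18 > Route 28 14 > Route 4 11 > Route 3 9 > Route 19 5.
Route 10 takes 15 to reach its cap of 15 — 225 left.
Route 5: +50 to 50 (cap) — 175 left.
Route 12: +70 to 70 (cap) — 105 left.
Route 28: +55 to 55 (cap) — 50 left.
Only 50 left; Route 4 takes them to reach 50.
Total = 21×50 + 18×70 + 14×55 + 23×15 + 11×50 = 3975.

3975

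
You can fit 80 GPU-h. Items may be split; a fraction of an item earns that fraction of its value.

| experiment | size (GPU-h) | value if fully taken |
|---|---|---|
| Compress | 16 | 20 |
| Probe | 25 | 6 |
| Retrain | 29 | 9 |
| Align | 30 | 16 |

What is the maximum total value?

Sort by value density: Compress 20/16≈1.25, Align 16/30≈0.533, Retrain 9/29≈0.31, Probe 6/25≈0.24.
Take all of Compress (16 GPU-h, value 20) — 64 GPU-h left.
Align: take in full, 30 GPU-h for value 16 — 34 left.
Take all of Retrain (29 GPU-h, value 9) — 5 GPU-h left.
Only 5 GPU-h remain; take 5/25 of Probe for value 6×5/25 = 1.2.
Total value = 46.2.

46.2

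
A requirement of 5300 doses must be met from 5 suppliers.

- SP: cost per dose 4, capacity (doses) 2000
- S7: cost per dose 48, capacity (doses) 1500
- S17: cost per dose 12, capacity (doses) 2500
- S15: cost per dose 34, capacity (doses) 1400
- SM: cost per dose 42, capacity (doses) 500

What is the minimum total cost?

Use suppliers in increasing cost order.
Take 2000 from SP at 4 — need 3300 more.
S17 at 12: take all 2500 doses — 800 still needed.
S15 (34): take the remaining 800 — done.
SM, S7: unused.
Cost = 2000×4 + 2500×12 + 800×34 = 65200.

65200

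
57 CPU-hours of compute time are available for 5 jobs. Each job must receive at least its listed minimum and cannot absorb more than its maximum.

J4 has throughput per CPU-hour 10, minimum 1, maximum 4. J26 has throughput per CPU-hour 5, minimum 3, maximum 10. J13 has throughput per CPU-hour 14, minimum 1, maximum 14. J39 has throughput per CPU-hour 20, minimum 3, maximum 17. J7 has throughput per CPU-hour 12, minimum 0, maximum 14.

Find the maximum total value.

784

Meeting every minimum uses 1+3+1+3+0 = 8 CPU-hours, leaving 49.
Highest throughput per CPU-hour first: J39 20 > J13 14 > J7 12 > J4 10 > J26 5.
J39 takes 14 more to reach its cap of 17 → 35 left.
Give J13 13 more to hit its cap of 14 → 22 left.
J7: +14 to 14 (cap) → 8 left.
Give J4 3 more to hit its cap of 4 → 5 left.
J26: +5 (room for 7) → 8. Pool exhausted.
Total = 10×4 + 5×8 + 14×14 + 20×17 + 12×14 = 784.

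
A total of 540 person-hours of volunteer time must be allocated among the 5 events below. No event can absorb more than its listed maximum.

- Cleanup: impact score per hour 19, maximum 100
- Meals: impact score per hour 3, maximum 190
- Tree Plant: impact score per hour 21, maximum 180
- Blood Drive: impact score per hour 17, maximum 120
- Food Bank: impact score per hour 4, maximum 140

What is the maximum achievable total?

Order the events by impact score per hour: Tree Plant 21 > Cleanup 19 > Blood Drive 17 > Food Bank 4 > Meals 3.
Tree Plant takes 180 to reach its cap of 180 — 360 left.
Give Cleanup 100 to hit its cap of 100 — 260 left.
Blood Drive: +120 to 120 (cap) — 140 left.
Give Food Bank 140 to hit its cap of 140 — 0 left.
Total = 19×100 + 21×180 + 17×120 + 4×140 = 8280.

8280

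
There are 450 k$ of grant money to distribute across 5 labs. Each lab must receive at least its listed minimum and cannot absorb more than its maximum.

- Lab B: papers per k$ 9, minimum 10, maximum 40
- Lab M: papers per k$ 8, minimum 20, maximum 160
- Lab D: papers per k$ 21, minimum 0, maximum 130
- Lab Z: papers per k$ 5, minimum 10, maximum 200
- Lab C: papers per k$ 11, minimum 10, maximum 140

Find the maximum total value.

5720

Meeting every minimum uses 10+20+0+10+10 = 50 k$, leaving 400.
Highest papers per k$ first: Lab D 21 > Lab C 11 > Lab B 9 > Lab M 8 > Lab Z 5.
Lab D takes 130 more to reach its cap of 130 — 270 left.
Lab C: +130 to 140 (cap) — 140 left.
Lab B: +30 to 40 (cap) — 110 left.
Lab M: +110 (room for 140) → 130. Pool exhausted.
Total = 9×40 + 8×130 + 21×130 + 5×10 + 11×140 = 5720.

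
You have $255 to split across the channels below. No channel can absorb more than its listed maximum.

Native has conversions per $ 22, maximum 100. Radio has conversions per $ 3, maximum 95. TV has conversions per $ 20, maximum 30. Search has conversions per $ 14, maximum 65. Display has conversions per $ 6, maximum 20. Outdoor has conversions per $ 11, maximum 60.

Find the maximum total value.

Order the channels by conversions per $: Native 22 > TV 20 > Search 14 > Outdoor 11 > Display 6 > Radio 3.
Native: +100 to 100 (cap) → 155 left.
TV takes 30 to reach its cap of 30 → 125 left.
Search takes 65 to reach its cap of 65 → 60 left.
Outdoor: +60 to 60 (cap) → 0 left.
Total = 22×100 + 20×30 + 14×65 + 11×60 = 4370.

4370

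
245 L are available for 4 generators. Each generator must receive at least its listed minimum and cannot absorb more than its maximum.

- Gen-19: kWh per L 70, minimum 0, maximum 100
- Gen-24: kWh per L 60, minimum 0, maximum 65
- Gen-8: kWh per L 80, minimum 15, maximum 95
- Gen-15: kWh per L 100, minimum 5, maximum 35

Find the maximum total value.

Meeting every minimum uses 0+0+15+5 = 20 L, leaving 225.
Highest kWh per L first: Gen-15 100 > Gen-8 80 > Gen-19 70 > Gen-24 60.
Gen-15: +30 to 35 (cap) ; 195 left.
Gen-8 takes 80 more to reach its cap of 95 ; 115 left.
Gen-19: +100 to 100 (cap) ; 15 left.
Gen-24 has room for 65 more but only 15 remain, so it gets 15.
Total = 70×100 + 60×15 + 80×95 + 100×35 = 19000.

19000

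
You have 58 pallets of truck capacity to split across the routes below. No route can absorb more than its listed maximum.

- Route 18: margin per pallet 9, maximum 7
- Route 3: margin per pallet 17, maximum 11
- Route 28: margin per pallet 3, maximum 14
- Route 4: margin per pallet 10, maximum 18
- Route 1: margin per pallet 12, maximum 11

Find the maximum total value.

595

Rank by margin per pallet: Route 3 17 > Route 1 12 > Route 4 10 > Route 18 9 > Route 28 3.
Route 3 takes 11 to reach its cap of 11 ; 47 left.
Route 1 takes 11 to reach its cap of 11 ; 36 left.
Give Route 4 18 to hit its cap of 18 ; 18 left.
Route 18: +7 to 7 (cap) ; 11 left.
Route 28 has room for 14 but only 11 remain, so it gets 11.
Total = 9×7 + 17×11 + 3×11 + 10×18 + 12×11 = 595.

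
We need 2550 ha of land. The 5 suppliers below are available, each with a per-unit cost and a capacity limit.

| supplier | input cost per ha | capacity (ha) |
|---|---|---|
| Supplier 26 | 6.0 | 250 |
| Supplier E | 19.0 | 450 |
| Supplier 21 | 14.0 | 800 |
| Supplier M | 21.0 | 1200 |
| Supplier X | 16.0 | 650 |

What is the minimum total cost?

Cheapest first:
Supplier 26 (6.0): use full 250 → 2300 ha to go.
Take 800 from Supplier 21 at 14.0 → need 1500 more.
Supplier X (16.0): use full 650 → 850 ha to go.
Supplier E at 19.0: take all 450 ha → 400 still needed.
Supplier M at 21.0: take 400 of its 1200 → requirement met.
Cost = 250×6.0 + 800×14.0 + 650×16.0 + 450×19.0 + 400×21.0 = 40050.

40050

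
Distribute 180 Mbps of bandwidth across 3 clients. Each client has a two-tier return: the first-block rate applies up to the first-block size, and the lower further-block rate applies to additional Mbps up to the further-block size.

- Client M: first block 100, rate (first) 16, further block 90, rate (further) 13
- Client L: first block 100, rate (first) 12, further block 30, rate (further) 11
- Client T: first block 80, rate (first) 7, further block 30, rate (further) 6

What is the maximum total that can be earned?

2640

Rank every tier by rate: Client M/first 16 > Client M/second 13 > Client L/first 12 > Client L/second 11 > Client T/first 7 > Client T/second 6.
Fill Client M first block (100 at 16) — 80 left.
Client M second at 13: only 80 left, fill 80.
Total = 16×100 + 13×80 = 2640.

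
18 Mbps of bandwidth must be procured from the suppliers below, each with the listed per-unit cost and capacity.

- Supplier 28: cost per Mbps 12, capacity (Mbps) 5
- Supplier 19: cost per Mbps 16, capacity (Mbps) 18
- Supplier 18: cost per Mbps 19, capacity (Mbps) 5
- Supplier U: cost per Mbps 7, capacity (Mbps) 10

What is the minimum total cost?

178

Cheapest first:
Supplier U (7): use full 10 — 8 Mbps to go.
Supplier 28 (12): use full 5 — 3 Mbps to go.
Supplier 19 at 16: take 3 of its 18 — requirement met.
Supplier 18: unused.
Cost = 10×7 + 5×12 + 3×16 = 178.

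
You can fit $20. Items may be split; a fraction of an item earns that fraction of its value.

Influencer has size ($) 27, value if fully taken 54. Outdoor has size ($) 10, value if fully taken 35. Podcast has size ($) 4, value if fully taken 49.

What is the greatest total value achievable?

Rank by value-to-size ratio: Podcast 49/4≈12.2, Outdoor 35/10≈3.5, Influencer 54/27≈2.
Podcast: take in full, 4 $ for value 49 — 16 left.
Outdoor: take in full, 10 $ for value 35 — 6 left.
Only 6 $ remain; take 6/27 of Influencer for value 54×6/27 = 12.
Total value = 96.

96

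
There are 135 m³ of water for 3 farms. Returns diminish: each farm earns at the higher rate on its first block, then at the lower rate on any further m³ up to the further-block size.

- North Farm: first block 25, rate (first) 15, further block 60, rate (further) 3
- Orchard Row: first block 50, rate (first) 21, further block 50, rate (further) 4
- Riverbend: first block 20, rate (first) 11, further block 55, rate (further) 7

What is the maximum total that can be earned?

Order all 6 blocks by rate: Orchard Row/T1 21 > North Farm/T1 15 > Riverbend/T1 11 > Riverbend/T2 7 > Orchard Row/T2 4 > North Farm/T2 3.
Fill Orchard Row T1 block (50 at 21) → 85 left.
Fill North Farm T1 block (25 at 15) → 60 left.
Riverbend/T1 (11): +20 → 40 left.
Riverbend/T2: +40 of 55 at 7; pool empty.
Total = 21×50 + 15×25 + 11×20 + 7×40 = 1925.

1925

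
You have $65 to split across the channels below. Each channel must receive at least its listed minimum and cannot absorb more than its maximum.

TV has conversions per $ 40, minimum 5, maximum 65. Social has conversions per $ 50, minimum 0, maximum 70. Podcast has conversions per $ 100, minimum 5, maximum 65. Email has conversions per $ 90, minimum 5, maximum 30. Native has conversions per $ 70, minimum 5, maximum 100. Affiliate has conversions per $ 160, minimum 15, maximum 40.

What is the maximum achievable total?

8400

Meeting every minimum uses 5+0+5+5+5+15 = 35 $, leaving 30.
Order the channels by conversions per $: Affiliate 160 > Podcast 100 > Email 90 > Native 70 > Social 50 > TV 40.
Affiliate takes 25 more to reach its cap of 40 ; 5 left.
Only 5 left; Podcast takes them to reach 10.
Total = 40×5 + 100×10 + 90×5 + 70×5 + 160×40 = 8400.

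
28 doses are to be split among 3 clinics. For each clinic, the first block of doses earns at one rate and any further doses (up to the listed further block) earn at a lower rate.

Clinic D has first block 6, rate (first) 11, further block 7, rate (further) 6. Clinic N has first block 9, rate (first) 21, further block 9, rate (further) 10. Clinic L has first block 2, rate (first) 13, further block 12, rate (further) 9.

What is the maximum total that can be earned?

389

Treat each block as its own option and order by rate: Clinic N/T1 21 > Clinic L/T1 13 > Clinic D/T1 11 > Clinic N/T2 10 > Clinic L/T2 9 > Clinic D/T2 6.
Clinic N/T1 (21): +9 ; 19 left.
Clinic L/T1 (13): +2 ; 17 left.
Fill Clinic D T1 block (6 at 11) ; 11 left.
Clinic N T2 at 10: fill all 9 ; 2 left.
Clinic L T2 at 9: only 2 left, fill 2.
Total = 21×9 + 13×2 + 11×6 + 10×9 + 9×2 = 389.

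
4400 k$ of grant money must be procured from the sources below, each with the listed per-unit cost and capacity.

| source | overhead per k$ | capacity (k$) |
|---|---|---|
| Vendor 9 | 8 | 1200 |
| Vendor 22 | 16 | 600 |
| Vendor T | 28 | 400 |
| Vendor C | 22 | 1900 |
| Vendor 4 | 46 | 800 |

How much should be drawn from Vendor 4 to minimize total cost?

300

Use sources in increasing cost order.
Vendor 9 (8): use full 1200 — 3200 k$ to go.
Vendor 22 at 16: take all 600 k$ — 2600 still needed.
Vendor C (22): use full 1900 — 700 k$ to go.
Vendor T (28): use full 400 — 300 k$ to go.
Take 300 from Vendor 4 at 46 to finish.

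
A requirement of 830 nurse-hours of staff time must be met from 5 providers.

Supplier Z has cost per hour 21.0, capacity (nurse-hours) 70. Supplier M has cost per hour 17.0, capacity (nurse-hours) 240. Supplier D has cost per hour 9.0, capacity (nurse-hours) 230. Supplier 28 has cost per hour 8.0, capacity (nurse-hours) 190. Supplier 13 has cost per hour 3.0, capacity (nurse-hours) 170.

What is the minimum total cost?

Use providers in increasing cost order.
Take 170 from Supplier 13 at 3.0 ; need 660 more.
Take 190 from Supplier 28 at 8.0 ; need 470 more.
Supplier D (9.0): use full 230 ; 240 nurse-hours to go.
Supplier M (17.0): use full 240 ; 0 nurse-hours to go.
Supplier Z: unused.
Cost = 170×3.0 + 190×8.0 + 230×9.0 + 240×17.0 = 8180.

8180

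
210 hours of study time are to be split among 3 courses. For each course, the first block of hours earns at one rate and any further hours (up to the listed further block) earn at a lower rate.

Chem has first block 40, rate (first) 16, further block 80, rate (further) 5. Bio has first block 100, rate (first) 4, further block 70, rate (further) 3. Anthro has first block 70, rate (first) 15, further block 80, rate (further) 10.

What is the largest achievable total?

Treat each block as its own option and order by rate: Chem/T1 16 > Anthro/T1 15 > Anthro/T2 10 > Chem/T2 5 > Bio/T1 4 > Bio/T2 3.
Fill Chem T1 block (40 at 16) — 170 left.
Anthro T1 at 15: fill all 70 — 100 left.
Anthro T2 at 10: fill all 80 — 20 left.
20 remain; put them into Chem T2 at 5.
Total = 16×40 + 15×70 + 10×80 + 5×20 = 2590.

2590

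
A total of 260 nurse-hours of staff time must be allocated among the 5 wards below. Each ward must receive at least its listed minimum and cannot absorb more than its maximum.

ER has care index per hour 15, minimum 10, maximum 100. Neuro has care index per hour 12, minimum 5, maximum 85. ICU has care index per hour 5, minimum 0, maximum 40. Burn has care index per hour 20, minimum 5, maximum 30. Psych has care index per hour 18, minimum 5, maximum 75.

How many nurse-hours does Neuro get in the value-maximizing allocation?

55

Meeting every minimum uses 10+5+0+5+5 = 25 nurse-hours, leaving 235.
Highest care index per hour first: Burn 20 > Psych 18 > ER 15 > Neuro 12 > ICU 5.
Burn takes 25 more to reach its cap of 30 ; 210 left.
Psych: +70 to 75 (cap) ; 140 left.
Give ER 90 more to hit its cap of 100 ; 50 left.
Only 50 left; Neuro takes them to reach 55.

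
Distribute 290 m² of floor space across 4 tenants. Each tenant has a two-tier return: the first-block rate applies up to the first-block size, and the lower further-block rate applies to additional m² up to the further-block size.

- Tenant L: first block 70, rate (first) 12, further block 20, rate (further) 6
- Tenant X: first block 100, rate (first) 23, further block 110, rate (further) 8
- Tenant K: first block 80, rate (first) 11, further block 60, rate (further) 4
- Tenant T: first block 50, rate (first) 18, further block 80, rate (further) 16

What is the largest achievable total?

Order all 8 blocks by rate: Tenant X/first 23 > Tenant T/first 18 > Tenant T/second 16 > Tenant L/first 12 > Tenant K/first 11 > Tenant X/second 8 > Tenant L/second 6 > Tenant K/second 4.
Tenant X first at 23: fill all 100 — 190 left.
Tenant T first at 18: fill all 50 — 140 left.
Fill Tenant T second block (80 at 16) — 60 left.
60 remain; put them into Tenant L first at 12.
Total = 23×100 + 18×50 + 16×80 + 12×60 = 5200.

5200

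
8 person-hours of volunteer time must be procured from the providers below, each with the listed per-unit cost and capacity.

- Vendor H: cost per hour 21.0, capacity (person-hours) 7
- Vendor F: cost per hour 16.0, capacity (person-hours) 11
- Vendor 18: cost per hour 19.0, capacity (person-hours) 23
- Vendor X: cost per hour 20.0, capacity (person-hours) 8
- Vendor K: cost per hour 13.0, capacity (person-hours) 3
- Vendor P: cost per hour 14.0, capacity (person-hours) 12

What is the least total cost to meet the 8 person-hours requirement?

Fill from the cheapest provider first.
Vendor K at 13.0: take all 3 person-hours — 5 still needed.
Vendor P at 14.0: take 5 of its 12 — requirement met.
Vendor F, Vendor 18, Vendor X, Vendor H: unused.
Cost = 3×13.0 + 5×14.0 = 109.

109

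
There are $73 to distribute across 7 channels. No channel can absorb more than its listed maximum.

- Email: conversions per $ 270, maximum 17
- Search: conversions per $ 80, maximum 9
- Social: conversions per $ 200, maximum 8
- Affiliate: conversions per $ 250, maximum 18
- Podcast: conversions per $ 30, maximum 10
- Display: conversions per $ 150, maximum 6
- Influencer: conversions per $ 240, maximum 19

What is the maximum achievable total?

Highest conversions per $ first: Email 270 > Affiliate 250 > Influencer 240 > Social 200 > Display 150 > Search 80 > Podcast 30.
Give Email 17 to hit its cap of 17 — 56 left.
Affiliate: +18 to 18 (cap) — 38 left.
Influencer takes 19 to reach its cap of 19 — 19 left.
Social: +8 to 8 (cap) — 11 left.
Display takes 6 to reach its cap of 6 — 5 left.
Search: +5 (room for 9) → 5. Pool exhausted.
Total = 270×17 + 80×5 + 200×8 + 250×18 + 150×6 + 240×19 = 16550.

16550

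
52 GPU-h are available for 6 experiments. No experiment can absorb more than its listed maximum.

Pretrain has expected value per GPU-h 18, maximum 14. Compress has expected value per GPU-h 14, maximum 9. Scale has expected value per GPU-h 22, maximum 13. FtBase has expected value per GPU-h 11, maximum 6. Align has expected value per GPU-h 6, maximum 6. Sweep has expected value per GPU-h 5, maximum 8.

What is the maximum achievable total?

Order the experiments by expected value per GPU-h: Scale 22 > Pretrain 18 > Compress 14 > FtBase 11 > Align 6 > Sweep 5.
Scale: +13 to 13 (cap) → 39 left.
Pretrain: +14 to 14 (cap) → 25 left.
Compress: +9 to 9 (cap) → 16 left.
FtBase takes 6 to reach its cap of 6 → 10 left.
Align takes 6 to reach its cap of 6 → 4 left.
Sweep: +4 (room for 8) → 4. Pool exhausted.
Total = 18×14 + 14×9 + 22×13 + 11×6 + 6×6 + 5×4 = 786.

786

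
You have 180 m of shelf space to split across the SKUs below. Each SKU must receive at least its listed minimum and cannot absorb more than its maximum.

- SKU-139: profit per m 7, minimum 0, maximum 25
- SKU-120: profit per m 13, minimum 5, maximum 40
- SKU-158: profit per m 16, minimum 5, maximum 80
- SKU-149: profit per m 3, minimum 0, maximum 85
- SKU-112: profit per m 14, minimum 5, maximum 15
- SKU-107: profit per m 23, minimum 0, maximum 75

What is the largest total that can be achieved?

3345

Meeting every minimum uses 0+5+5+0+5+0 = 15 m, leaving 165.
Order the SKUs by profit per m: SKU-107 23 > SKU-158 16 > SKU-112 14 > SKU-120 13 > SKU-139 7 > SKU-149 3.
Give SKU-107 75 more to hit its cap of 75 — 90 left.
SKU-158: +75 to 80 (cap) — 15 left.
SKU-112: +10 to 15 (cap) — 5 left.
SKU-120 has room for 35 more but only 5 remain, so it gets 10.
Total = 13×10 + 16×80 + 14×15 + 23×75 = 3345.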